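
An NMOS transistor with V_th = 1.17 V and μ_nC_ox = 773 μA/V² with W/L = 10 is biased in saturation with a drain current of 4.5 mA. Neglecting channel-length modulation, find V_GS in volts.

V_GS = 2.25 V

k_n = μ_nC_ox · (W/L) = 7.73 mA/V².
In saturation I_D = ½ k_n (V_GS − V_th)², so V_GS − V_th = √(2 I_D / k_n) = √(2 × 4.5 / 7.73) = 1.08 V.
V_GS = 1.17 + 1.08 = 2.25 V.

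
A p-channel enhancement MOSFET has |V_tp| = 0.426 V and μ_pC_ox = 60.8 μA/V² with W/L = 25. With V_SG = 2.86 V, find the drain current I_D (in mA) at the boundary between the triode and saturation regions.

At the boundary V_SD = V_ov = V_SG − |V_tp| = 2.86 − 0.426 = 2.43 V.
k_p = μ_pC_ox · (W/L) = 1.52 mA/V².
I_D = ½ k_p V_ov² = 0.5 × 1.52 × 2.43² = 4.5 mA.

I_D = 4.50 mA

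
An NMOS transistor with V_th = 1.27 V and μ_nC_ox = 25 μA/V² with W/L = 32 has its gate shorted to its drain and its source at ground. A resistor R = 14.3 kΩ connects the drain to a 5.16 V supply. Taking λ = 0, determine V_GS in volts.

With gate tied to drain, V_GS = V_DS ≥ V_GS − V_th, so the device is in saturation.
k_n = μ_nC_ox · (W/L) = 0.8 mA/V².
KCL at the drain: ½ k_n (V_GS − V_th)² = (V_DD − V_GS)/R.
Let x = V_GS − 1.27. Then 5.72 x² + x − 3.89 = 0, giving x = 0.742 V (positive root), so V_GS = 2.01 V.
I_D = (V_DD − V_GS)/R = (5.16 − 2.01) / 14.3 = 0.22 mA.

V_GS = 2.01 V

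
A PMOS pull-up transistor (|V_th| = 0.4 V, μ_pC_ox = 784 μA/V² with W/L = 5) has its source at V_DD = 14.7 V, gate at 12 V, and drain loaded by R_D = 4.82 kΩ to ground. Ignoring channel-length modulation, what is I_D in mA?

I_D = 2.98 mA

V_SG = V_DD − V_G = 14.7 − 12 = 2.7 V, so V_ov = 2.7 − 0.4 = 2.3 V.
k_p = μ_pC_ox · (W/L) = 3.92 mA/V².
Assume saturation: I_D = ½ k_p V_ov² = 0.5 × 3.92 × 2.3² = 10.4 mA, giving V_SD = V_DD − I_D R_D = 14.7 − 10.4 × 4.82 = -35.3 V.
But -35.3 V < V_ov = 2.3 V, so the device is actually in triode.
In triode I_D = k_p[V_ov V_SD − ½ V_SD²] and I_D = (V_DD − V_SD)/R_D. Equating: 9.45 V_SD² − 44.46 V_SD + 14.7 = 0, giving V_SD = 0.358 V (the root below V_ov).
I_D = (14.7 − 0.358) / 4.82 = 2.98 mA.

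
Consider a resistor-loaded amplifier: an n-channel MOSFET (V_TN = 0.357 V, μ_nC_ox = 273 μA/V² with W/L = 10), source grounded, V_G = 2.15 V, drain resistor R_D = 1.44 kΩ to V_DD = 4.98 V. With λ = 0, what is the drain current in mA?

I_D = 2.93 mA

V_GS = V_G = 2.15 V, so V_ov = 2.15 − 0.357 = 1.79 V.
k_n = μ_nC_ox · (W/L) = 2.73 mA/V².
Assume saturation: I_D = ½ k_n V_ov² = 0.5 × 2.73 × 1.79² = 4.39 mA, giving V_DS = V_DD − I_D R_D = 4.98 − 4.39 × 1.44 = -1.34 V.
But -1.34 V < V_ov = 1.79 V, so the device is actually in triode.
In triode I_D = k_n[V_ov V_DS − ½ V_DS²] and I_D = (V_DD − V_DS)/R_D. Equating: 1.97 V_DS² − 8.049 V_DS + 4.98 = 0, giving V_DS = 0.76 V (the root below V_ov).
I_D = (4.98 − 0.76) / 1.44 = 2.93 mA.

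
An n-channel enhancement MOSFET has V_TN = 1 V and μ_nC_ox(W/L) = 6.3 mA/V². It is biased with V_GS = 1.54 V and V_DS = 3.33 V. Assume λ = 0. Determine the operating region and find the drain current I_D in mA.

V_ov = V_GS − V_TN = 1.54 − 1 = 0.54 V.
Since V_DS = 3.33 V ≥ V_ov = 0.54 V, the device is in saturation.
I_D = ½ k_n V_ov² = 0.5 × 6.3 × 0.54² = 0.919 mA.

Saturation; I_D = 0.919 mA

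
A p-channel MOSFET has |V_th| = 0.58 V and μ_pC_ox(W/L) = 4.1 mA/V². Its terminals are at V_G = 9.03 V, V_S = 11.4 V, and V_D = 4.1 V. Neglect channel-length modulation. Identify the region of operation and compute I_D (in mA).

Saturation; I_D = 6.57 mA

V_SG = V_S − V_G = 11.4 − 9.03 = 2.37 V; V_SD = V_S − V_D = 11.4 − 4.1 = 7.3 V.
V_ov = V_SG − |V_th| = 2.37 − 0.58 = 1.79 V.
Since V_SD = 7.3 V ≥ V_ov = 1.79 V, the device is in saturation.
I_D = ½ k_p V_ov² = 0.5 × 4.1 × 1.79² = 6.57 mA.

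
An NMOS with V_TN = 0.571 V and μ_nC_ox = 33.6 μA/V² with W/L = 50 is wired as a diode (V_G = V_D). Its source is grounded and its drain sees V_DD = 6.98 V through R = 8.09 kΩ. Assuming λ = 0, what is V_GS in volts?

With gate tied to drain, V_GS = V_DS ≥ V_GS − V_TN, so the device is in saturation.
k_n = μ_nC_ox · (W/L) = 1.68 mA/V².
KCL at the drain: ½ k_n (V_GS − V_TN)² = (V_DD − V_GS)/R.
Let x = V_GS − 0.571. Then 6.8 x² + x − 6.409 = 0, giving x = 0.9 V (positive root), so V_GS = 1.47 V.
I_D = (V_DD − V_GS)/R = (6.98 − 1.47) / 8.09 = 0.681 mA.

V_GS = 1.47 V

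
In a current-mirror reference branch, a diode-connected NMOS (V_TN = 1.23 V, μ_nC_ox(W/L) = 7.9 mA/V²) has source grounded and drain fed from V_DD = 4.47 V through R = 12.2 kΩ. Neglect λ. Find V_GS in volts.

V_GS = 1.48 V

With gate tied to drain, V_GS = V_DS ≥ V_GS − V_TN, so the device is in saturation.
KCL at the drain: ½ k_n (V_GS − V_TN)² = (V_DD − V_GS)/R.
Let x = V_GS − 1.23. Then 48.2 x² + x − 3.24 = 0, giving x = 0.249 V (positive root), so V_GS = 1.48 V.
I_D = (V_DD − V_GS)/R = (4.47 − 1.48) / 12.2 = 0.245 mA.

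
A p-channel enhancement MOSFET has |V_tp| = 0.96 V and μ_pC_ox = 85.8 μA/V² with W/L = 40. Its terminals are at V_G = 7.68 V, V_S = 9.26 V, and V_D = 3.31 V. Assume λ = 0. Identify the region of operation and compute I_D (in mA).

V_SG = V_S − V_G = 9.26 − 7.68 = 1.58 V; V_SD = V_S − V_D = 9.26 − 3.31 = 5.95 V.
k_p = μ_pC_ox · (W/L) = 3.432 mA/V².
V_ov = V_SG − |V_tp| = 1.58 − 0.96 = 0.62 V.
Since V_SD = 5.95 V ≥ V_ov = 0.62 V, the device is in saturation.
I_D = ½ k_p V_ov² = 0.5 × 3.432 × 0.62² = 0.66 mA.

Saturation; I_D = 0.660 mA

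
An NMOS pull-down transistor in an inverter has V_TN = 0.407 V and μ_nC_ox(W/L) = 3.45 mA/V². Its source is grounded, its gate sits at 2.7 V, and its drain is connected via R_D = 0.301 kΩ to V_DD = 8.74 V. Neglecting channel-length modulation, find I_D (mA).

V_GS = V_G = 2.7 V, so V_ov = 2.7 − 0.407 = 2.29 V.
Assume saturation: I_D = ½ k_n V_ov² = 0.5 × 3.45 × 2.29² = 9.07 mA, giving V_DS = V_DD − I_D R_D = 8.74 − 9.07 × 0.301 = 6.01 V.
V_DS = 6.01 V ≥ V_ov = 2.29 V, confirming saturation.

I_D = 9.07 mA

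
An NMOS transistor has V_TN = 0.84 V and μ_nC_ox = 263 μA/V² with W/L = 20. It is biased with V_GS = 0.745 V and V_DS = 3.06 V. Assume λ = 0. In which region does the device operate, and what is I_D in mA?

Cutoff; I_D = 0 mA

V_GS = 0.745 V < V_TN = 0.84 V, so the transistor is in cutoff.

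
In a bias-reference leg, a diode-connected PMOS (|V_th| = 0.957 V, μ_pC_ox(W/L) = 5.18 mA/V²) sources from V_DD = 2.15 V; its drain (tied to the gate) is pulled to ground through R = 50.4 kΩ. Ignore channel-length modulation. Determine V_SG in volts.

With gate tied to drain, V_SG = V_SD ≥ V_SG − |V_th|, so the device is in saturation.
KCL at the drain: ½ k_p (V_SG − |V_th|)² = (V_DD − V_SG)/R.
Let x = V_SG − 0.957. Then 131 x² + x − 1.193 = 0, giving x = 0.0918 V (positive root), so V_SG = 1.05 V.
I_D = (V_DD − V_SG)/R = (2.15 − 1.05) / 50.4 = 0.0218 mA.

V_SG = 1.05 V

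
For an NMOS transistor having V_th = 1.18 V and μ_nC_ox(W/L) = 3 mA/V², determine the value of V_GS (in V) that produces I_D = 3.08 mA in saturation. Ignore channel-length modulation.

V_GS = 2.61 V

In saturation I_D = ½ k_n (V_GS − V_th)², so V_GS − V_th = √(2 I_D / k_n) = √(2 × 3.08 / 3) = 1.43 V.
V_GS = 1.18 + 1.43 = 2.61 V.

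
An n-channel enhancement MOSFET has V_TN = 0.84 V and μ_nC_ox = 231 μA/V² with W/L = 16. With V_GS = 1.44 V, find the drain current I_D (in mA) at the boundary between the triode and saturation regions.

At the boundary V_DS = V_ov = V_GS − V_TN = 1.44 − 0.84 = 0.6 V.
k_n = μ_nC_ox · (W/L) = 3.696 mA/V².
I_D = ½ k_n V_ov² = 0.5 × 3.696 × 0.6² = 0.665 mA.

I_D = 0.665 mA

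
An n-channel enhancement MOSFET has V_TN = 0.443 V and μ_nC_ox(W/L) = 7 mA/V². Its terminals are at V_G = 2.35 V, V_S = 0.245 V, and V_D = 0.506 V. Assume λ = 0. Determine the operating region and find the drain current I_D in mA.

Triode; I_D = 2.80 mA

V_GS = V_G − V_S = 2.35 − 0.245 = 2.1 V; V_DS = V_D − V_S = 0.506 − 0.245 = 0.261 V.
V_ov = V_GS − V_TN = 2.1 − 0.443 = 1.66 V.
Since V_DS = 0.261 V < V_ov = 1.66 V, the device is in the triode region.
I_D = k_n [V_ov · V_DS − ½ V_DS²] = 7 × [1.66 × 0.261 − 0.5 × 0.261²] = 2.8 mA.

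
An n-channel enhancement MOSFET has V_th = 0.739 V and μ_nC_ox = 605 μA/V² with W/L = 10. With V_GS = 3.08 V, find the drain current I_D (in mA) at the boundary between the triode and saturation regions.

At the boundary V_DS = V_ov = V_GS − V_th = 3.08 − 0.739 = 2.34 V.
k_n = μ_nC_ox · (W/L) = 6.05 mA/V².
I_D = ½ k_n V_ov² = 0.5 × 6.05 × 2.34² = 16.6 mA.

I_D = 16.6 mA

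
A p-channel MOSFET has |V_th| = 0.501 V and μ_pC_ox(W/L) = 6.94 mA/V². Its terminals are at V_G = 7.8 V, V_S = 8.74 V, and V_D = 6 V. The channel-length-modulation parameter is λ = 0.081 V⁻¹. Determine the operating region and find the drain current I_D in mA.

Saturation; I_D = 0.817 mA

V_SG = V_S − V_G = 8.74 − 7.8 = 0.94 V; V_SD = V_S − V_D = 8.74 − 6 = 2.74 V.
V_ov = V_SG − |V_th| = 0.94 − 0.501 = 0.439 V.
Since V_SD = 2.74 V ≥ V_ov = 0.439 V, the device is in saturation.
I_D = ½ k_p V_ov² (1 + λ V_SD) = 0.5 × 6.94 × 0.439² × (1 + 0.081 × 2.74) = 0.817 mA.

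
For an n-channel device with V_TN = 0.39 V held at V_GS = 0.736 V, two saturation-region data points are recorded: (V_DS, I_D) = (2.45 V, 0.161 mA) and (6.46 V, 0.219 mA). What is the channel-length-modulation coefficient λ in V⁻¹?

With V_GS fixed, I_D ∝ (1 + λ V_DS) in saturation, so I_D2/I_D1 = (1 + λ V_DS2)/(1 + λ V_DS1).
0.219/0.161 = 1.36 = (1 + 6.46 λ)/(1 + 2.45 λ).
Solving: λ (I_D1 V_DS2 − I_D2 V_DS1) = I_D2 − I_D1, so λ = (0.219 − 0.161) / (0.161 × 6.46 − 0.219 × 2.45) = 0.058 / 0.504 = 0.115 V⁻¹.

λ = 0.115 V⁻¹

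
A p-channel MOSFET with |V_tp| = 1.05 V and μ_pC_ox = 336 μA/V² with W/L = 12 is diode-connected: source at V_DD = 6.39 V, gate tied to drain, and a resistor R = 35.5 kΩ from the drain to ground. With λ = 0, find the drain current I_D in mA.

With gate tied to drain, V_SG = V_SD ≥ V_SG − |V_tp|, so the device is in saturation.
k_p = μ_pC_ox · (W/L) = 4.032 mA/V².
KCL at the drain: ½ k_p (V_SG − |V_tp|)² = (V_DD − V_SG)/R.
Let x = V_SG − 1.05. Then 71.6 x² + x − 5.34 = 0, giving x = 0.266 V (positive root), so V_SG = 1.32 V.
I_D = (V_DD − V_SG)/R = (6.39 − 1.32) / 35.5 = 0.143 mA.

I_D = 0.143 mA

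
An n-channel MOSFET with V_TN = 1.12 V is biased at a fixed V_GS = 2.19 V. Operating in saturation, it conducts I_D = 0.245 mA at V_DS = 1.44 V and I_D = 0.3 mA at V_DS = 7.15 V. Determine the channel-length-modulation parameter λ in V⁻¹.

With V_GS fixed, I_D ∝ (1 + λ V_DS) in saturation, so I_D2/I_D1 = (1 + λ V_DS2)/(1 + λ V_DS1).
0.3/0.245 = 1.224 = (1 + 7.15 λ)/(1 + 1.44 λ).
Solving: λ (I_D1 V_DS2 − I_D2 V_DS1) = I_D2 − I_D1, so λ = (0.3 − 0.245) / (0.245 × 7.15 − 0.3 × 1.44) = 0.055 / 1.32 = 0.0417 V⁻¹.

λ = 0.0417 V⁻¹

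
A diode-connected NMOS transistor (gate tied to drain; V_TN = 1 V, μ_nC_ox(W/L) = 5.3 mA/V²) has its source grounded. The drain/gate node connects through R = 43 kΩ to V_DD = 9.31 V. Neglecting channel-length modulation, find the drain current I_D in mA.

I_D = 0.187 mA

With gate tied to drain, V_GS = V_DS ≥ V_GS − V_TN, so the device is in saturation.
KCL at the drain: ½ k_n (V_GS − V_TN)² = (V_DD − V_GS)/R.
Let x = V_GS − 1. Then 114 x² + x − 8.31 = 0, giving x = 0.266 V (positive root), so V_GS = 1.27 V.
I_D = (V_DD − V_GS)/R = (9.31 − 1.27) / 43 = 0.187 mA.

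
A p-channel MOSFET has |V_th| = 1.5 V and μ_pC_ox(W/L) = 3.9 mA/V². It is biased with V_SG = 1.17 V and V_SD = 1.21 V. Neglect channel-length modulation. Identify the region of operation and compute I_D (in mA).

V_SG = 1.17 V < |V_th| = 1.5 V, so the transistor is in cutoff.

Cutoff; I_D = 0 mA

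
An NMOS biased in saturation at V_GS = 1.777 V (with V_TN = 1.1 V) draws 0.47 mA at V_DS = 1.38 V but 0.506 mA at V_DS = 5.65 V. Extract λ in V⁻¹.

With V_GS fixed, I_D ∝ (1 + λ V_DS) in saturation, so I_D2/I_D1 = (1 + λ V_DS2)/(1 + λ V_DS1).
0.506/0.47 = 1.077 = (1 + 5.65 λ)/(1 + 1.38 λ).
Solving: λ (I_D1 V_DS2 − I_D2 V_DS1) = I_D2 − I_D1, so λ = (0.506 − 0.47) / (0.47 × 5.65 − 0.506 × 1.38) = 0.036 / 1.96 = 0.0184 V⁻¹.

λ = 0.0184 V⁻¹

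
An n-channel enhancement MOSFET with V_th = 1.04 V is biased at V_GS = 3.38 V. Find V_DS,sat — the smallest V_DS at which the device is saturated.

V_DS,sat = 2.34 V

The boundary between triode and saturation is V_DS = V_GS − V_th = V_ov.
V_ov = 3.38 − 1.04 = 2.34 V.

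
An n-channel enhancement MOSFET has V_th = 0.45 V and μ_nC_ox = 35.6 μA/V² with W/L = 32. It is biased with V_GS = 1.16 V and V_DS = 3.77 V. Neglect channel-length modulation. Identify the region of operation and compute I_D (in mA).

k_n = μ_nC_ox · (W/L) = 1.139 mA/V².
V_ov = V_GS − V_th = 1.16 − 0.45 = 0.71 V.
Since V_DS = 3.77 V ≥ V_ov = 0.71 V, the device is in saturation.
I_D = ½ k_n V_ov² = 0.5 × 1.139 × 0.71² = 0.287 mA.

Saturation; I_D = 0.287 mA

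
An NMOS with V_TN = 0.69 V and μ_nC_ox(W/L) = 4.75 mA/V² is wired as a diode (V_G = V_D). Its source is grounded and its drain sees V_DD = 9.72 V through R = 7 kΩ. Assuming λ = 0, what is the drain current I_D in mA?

I_D = 1.19 mA

With gate tied to drain, V_GS = V_DS ≥ V_GS − V_TN, so the device is in saturation.
KCL at the drain: ½ k_n (V_GS − V_TN)² = (V_DD − V_GS)/R.
Let x = V_GS − 0.69. Then 16.6 x² + x − 9.03 = 0, giving x = 0.708 V (positive root), so V_GS = 1.4 V.
I_D = (V_DD − V_GS)/R = (9.72 − 1.4) / 7 = 1.19 mA.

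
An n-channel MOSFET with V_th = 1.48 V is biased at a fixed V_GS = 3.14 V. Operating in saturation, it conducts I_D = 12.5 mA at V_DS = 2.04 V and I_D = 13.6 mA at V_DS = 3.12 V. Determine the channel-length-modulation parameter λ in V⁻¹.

λ = 0.0977 V⁻¹

With V_GS fixed, I_D ∝ (1 + λ V_DS) in saturation, so I_D2/I_D1 = (1 + λ V_DS2)/(1 + λ V_DS1).
13.6/12.5 = 1.088 = (1 + 3.12 λ)/(1 + 2.04 λ).
Solving: λ (I_D1 V_DS2 − I_D2 V_DS1) = I_D2 − I_D1, so λ = (13.6 − 12.5) / (12.5 × 3.12 − 13.6 × 2.04) = 1.1 / 11.3 = 0.0977 V⁻¹.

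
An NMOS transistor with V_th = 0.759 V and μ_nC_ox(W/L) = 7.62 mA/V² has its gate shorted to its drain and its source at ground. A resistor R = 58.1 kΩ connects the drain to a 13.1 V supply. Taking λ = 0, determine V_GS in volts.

With gate tied to drain, V_GS = V_DS ≥ V_GS − V_th, so the device is in saturation.
KCL at the drain: ½ k_n (V_GS − V_th)² = (V_DD − V_GS)/R.
Let x = V_GS − 0.759. Then 221 x² + x − 12.34 = 0, giving x = 0.234 V (positive root), so V_GS = 0.993 V.
I_D = (V_DD − V_GS)/R = (13.1 − 0.993) / 58.1 = 0.208 mA.

V_GS = 0.993 V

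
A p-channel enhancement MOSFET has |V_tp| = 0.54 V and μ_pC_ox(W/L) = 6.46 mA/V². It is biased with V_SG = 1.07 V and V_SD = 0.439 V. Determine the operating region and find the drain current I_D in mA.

Triode; I_D = 0.881 mA

V_ov = V_SG − |V_tp| = 1.07 − 0.54 = 0.53 V.
Since V_SD = 0.439 V < V_ov = 0.53 V, the device is in the triode region.
I_D = k_p [V_ov · V_SD − ½ V_SD²] = 6.46 × [0.53 × 0.439 − 0.5 × 0.439²] = 0.881 mA.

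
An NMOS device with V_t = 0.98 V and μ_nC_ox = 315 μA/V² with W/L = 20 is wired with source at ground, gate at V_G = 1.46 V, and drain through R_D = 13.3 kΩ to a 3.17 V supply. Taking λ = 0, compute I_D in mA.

V_GS = V_G = 1.46 V, so V_ov = 1.46 − 0.98 = 0.48 V.
k_n = μ_nC_ox · (W/L) = 6.3 mA/V².
Assume saturation: I_D = ½ k_n V_ov² = 0.5 × 6.3 × 0.48² = 0.726 mA, giving V_DS = V_DD − I_D R_D = 3.17 − 0.726 × 13.3 = -6.48 V.
But -6.48 V < V_ov = 0.48 V, so the device is actually in triode.
In triode I_D = k_n[V_ov V_DS − ½ V_DS²] and I_D = (V_DD − V_DS)/R_D. Equating: 41.9 V_DS² − 41.22 V_DS + 3.17 = 0, giving V_DS = 0.0841 V (the root below V_ov).
I_D = (3.17 − 0.0841) / 13.3 = 0.232 mA.

I_D = 0.232 mA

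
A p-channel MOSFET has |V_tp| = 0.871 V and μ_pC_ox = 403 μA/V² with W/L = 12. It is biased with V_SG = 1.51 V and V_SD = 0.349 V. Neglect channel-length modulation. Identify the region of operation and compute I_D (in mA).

k_p = μ_pC_ox · (W/L) = 4.836 mA/V².
V_ov = V_SG − |V_tp| = 1.51 − 0.871 = 0.639 V.
Since V_SD = 0.349 V < V_ov = 0.639 V, the device is in the triode region.
I_D = k_p [V_ov · V_SD − ½ V_SD²] = 4.836 × [0.639 × 0.349 − 0.5 × 0.349²] = 0.784 mA.

Triode; I_D = 0.784 mA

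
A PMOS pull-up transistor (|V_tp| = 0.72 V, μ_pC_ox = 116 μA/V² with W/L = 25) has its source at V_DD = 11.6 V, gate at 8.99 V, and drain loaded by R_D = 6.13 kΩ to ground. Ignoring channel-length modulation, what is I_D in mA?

V_SG = V_DD − V_G = 11.6 − 8.99 = 2.61 V, so V_ov = 2.61 − 0.72 = 1.89 V.
k_p = μ_pC_ox · (W/L) = 2.9 mA/V².
Assume saturation: I_D = ½ k_p V_ov² = 0.5 × 2.9 × 1.89² = 5.18 mA, giving V_SD = V_DD − I_D R_D = 11.6 − 5.18 × 6.13 = -20.2 V.
But -20.2 V < V_ov = 1.89 V, so the device is actually in triode.
In triode I_D = k_p[V_ov V_SD − ½ V_SD²] and I_D = (V_DD − V_SD)/R_D. Equating: 8.89 V_SD² − 34.6 V_SD + 11.6 = 0, giving V_SD = 0.371 V (the root below V_ov).
I_D = (11.6 − 0.371) / 6.13 = 1.83 mA.

I_D = 1.83 mA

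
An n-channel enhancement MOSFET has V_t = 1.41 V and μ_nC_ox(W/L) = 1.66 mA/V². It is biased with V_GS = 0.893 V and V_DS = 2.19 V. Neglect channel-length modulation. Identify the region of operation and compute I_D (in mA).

Cutoff; I_D = 0 mA

V_GS = 0.893 V < V_t = 1.41 V, so the transistor is in cutoff.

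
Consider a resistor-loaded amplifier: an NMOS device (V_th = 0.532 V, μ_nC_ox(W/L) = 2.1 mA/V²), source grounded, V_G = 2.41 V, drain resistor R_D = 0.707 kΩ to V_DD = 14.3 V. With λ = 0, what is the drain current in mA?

I_D = 3.70 mA

V_GS = V_G = 2.41 V, so V_ov = 2.41 − 0.532 = 1.88 V.
Assume saturation: I_D = ½ k_n V_ov² = 0.5 × 2.1 × 1.88² = 3.7 mA, giving V_DS = V_DD − I_D R_D = 14.3 − 3.7 × 0.707 = 11.7 V.
V_DS = 11.7 V ≥ V_ov = 1.88 V, confirming saturation.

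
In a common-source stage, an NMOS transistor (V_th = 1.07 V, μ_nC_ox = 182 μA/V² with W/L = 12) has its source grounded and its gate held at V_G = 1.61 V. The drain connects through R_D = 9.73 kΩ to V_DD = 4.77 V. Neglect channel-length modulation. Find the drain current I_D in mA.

I_D = 0.318 mA

V_GS = V_G = 1.61 V, so V_ov = 1.61 − 1.07 = 0.54 V.
k_n = μ_nC_ox · (W/L) = 2.184 mA/V².
Assume saturation: I_D = ½ k_n V_ov² = 0.5 × 2.184 × 0.54² = 0.318 mA, giving V_DS = V_DD − I_D R_D = 4.77 − 0.318 × 9.73 = 1.67 V.
V_DS = 1.67 V ≥ V_ov = 0.54 V, confirming saturation.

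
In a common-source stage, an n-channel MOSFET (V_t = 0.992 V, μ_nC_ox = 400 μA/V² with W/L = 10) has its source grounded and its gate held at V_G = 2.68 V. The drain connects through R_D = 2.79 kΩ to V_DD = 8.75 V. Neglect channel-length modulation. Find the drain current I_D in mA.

I_D = 2.95 mA

V_GS = V_G = 2.68 V, so V_ov = 2.68 − 0.992 = 1.69 V.
k_n = μ_nC_ox · (W/L) = 4 mA/V².
Assume saturation: I_D = ½ k_n V_ov² = 0.5 × 4 × 1.69² = 5.7 mA, giving V_DS = V_DD − I_D R_D = 8.75 − 5.7 × 2.79 = -7.15 V.
But -7.15 V < V_ov = 1.69 V, so the device is actually in triode.
In triode I_D = k_n[V_ov V_DS − ½ V_DS²] and I_D = (V_DD − V_DS)/R_D. Equating: 5.58 V_DS² − 19.84 V_DS + 8.75 = 0, giving V_DS = 0.516 V (the root below V_ov).
I_D = (8.75 − 0.516) / 2.79 = 2.95 mA.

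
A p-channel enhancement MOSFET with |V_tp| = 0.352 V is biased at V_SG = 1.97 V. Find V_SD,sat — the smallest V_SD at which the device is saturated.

V_SD,sat = 1.62 V

The boundary between triode and saturation is V_SD = V_SG − |V_tp| = V_ov.
V_ov = 1.97 − 0.352 = 1.62 V.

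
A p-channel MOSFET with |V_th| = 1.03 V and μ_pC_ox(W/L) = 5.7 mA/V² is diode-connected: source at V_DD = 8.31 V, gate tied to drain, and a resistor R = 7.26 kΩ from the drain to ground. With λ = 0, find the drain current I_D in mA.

I_D = 0.924 mA

With gate tied to drain, V_SG = V_SD ≥ V_SG − |V_th|, so the device is in saturation.
KCL at the drain: ½ k_p (V_SG − |V_th|)² = (V_DD − V_SG)/R.
Let x = V_SG − 1.03. Then 20.7 x² + x − 7.28 = 0, giving x = 0.569 V (positive root), so V_SG = 1.6 V.
I_D = (V_DD − V_SG)/R = (8.31 − 1.6) / 7.26 = 0.924 mA.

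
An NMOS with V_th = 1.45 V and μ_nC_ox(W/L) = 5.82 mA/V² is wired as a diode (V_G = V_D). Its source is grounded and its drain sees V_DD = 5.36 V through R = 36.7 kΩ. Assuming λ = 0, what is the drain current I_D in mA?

With gate tied to drain, V_GS = V_DS ≥ V_GS − V_th, so the device is in saturation.
KCL at the drain: ½ k_n (V_GS − V_th)² = (V_DD − V_GS)/R.
Let x = V_GS − 1.45. Then 107 x² + x − 3.91 = 0, giving x = 0.187 V (positive root), so V_GS = 1.64 V.
I_D = (V_DD − V_GS)/R = (5.36 − 1.64) / 36.7 = 0.101 mA.

I_D = 0.101 mA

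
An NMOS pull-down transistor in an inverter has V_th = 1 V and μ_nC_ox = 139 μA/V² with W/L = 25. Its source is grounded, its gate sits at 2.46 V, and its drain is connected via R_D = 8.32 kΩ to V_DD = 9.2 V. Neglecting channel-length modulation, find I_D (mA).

I_D = 1.08 mA

V_GS = V_G = 2.46 V, so V_ov = 2.46 − 1 = 1.46 V.
k_n = μ_nC_ox · (W/L) = 3.475 mA/V².
Assume saturation: I_D = ½ k_n V_ov² = 0.5 × 3.475 × 1.46² = 3.7 mA, giving V_DS = V_DD − I_D R_D = 9.2 − 3.7 × 8.32 = -21.6 V.
But -21.6 V < V_ov = 1.46 V, so the device is actually in triode.
In triode I_D = k_n[V_ov V_DS − ½ V_DS²] and I_D = (V_DD − V_DS)/R_D. Equating: 14.5 V_DS² − 43.21 V_DS + 9.2 = 0, giving V_DS = 0.231 V (the root below V_ov).
I_D = (9.2 − 0.231) / 8.32 = 1.08 mA.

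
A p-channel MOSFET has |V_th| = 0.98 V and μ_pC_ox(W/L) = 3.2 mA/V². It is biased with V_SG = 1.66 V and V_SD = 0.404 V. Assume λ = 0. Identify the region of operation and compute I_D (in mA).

V_ov = V_SG − |V_th| = 1.66 − 0.98 = 0.68 V.
Since V_SD = 0.404 V < V_ov = 0.68 V, the device is in the triode region.
I_D = k_p [V_ov · V_SD − ½ V_SD²] = 3.2 × [0.68 × 0.404 − 0.5 × 0.404²] = 0.618 mA.

Triode; I_D = 0.618 mA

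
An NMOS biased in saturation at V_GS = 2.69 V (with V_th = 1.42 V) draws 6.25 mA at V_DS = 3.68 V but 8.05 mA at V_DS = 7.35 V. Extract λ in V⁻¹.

λ = 0.110 V⁻¹

With V_GS fixed, I_D ∝ (1 + λ V_DS) in saturation, so I_D2/I_D1 = (1 + λ V_DS2)/(1 + λ V_DS1).
8.05/6.25 = 1.288 = (1 + 7.35 λ)/(1 + 3.68 λ).
Solving: λ (I_D1 V_DS2 − I_D2 V_DS1) = I_D2 − I_D1, so λ = (8.05 − 6.25) / (6.25 × 7.35 − 8.05 × 3.68) = 1.8 / 16.3 = 0.11 V⁻¹.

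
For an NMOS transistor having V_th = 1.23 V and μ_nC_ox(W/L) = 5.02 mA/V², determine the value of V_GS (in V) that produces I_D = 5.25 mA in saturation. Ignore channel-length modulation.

V_GS = 2.68 V

In saturation I_D = ½ k_n (V_GS − V_th)², so V_GS − V_th = √(2 I_D / k_n) = √(2 × 5.25 / 5.02) = 1.45 V.
V_GS = 1.23 + 1.45 = 2.68 V.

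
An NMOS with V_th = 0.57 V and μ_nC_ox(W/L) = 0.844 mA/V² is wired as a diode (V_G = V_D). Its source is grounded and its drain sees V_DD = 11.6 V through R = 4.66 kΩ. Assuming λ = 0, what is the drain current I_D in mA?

I_D = 1.91 mA

With gate tied to drain, V_GS = V_DS ≥ V_GS − V_th, so the device is in saturation.
KCL at the drain: ½ k_n (V_GS − V_th)² = (V_DD − V_GS)/R.
Let x = V_GS − 0.57. Then 1.97 x² + x − 11.03 = 0, giving x = 2.13 V (positive root), so V_GS = 2.7 V.
I_D = (V_DD − V_GS)/R = (11.6 − 2.7) / 4.66 = 1.91 mA.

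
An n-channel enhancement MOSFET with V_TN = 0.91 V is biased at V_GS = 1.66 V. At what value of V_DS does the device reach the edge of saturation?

V_DS,sat = 0.750 V

The boundary between triode and saturation is V_DS = V_GS − V_TN = V_ov.
V_ov = 1.66 − 0.91 = 0.75 V.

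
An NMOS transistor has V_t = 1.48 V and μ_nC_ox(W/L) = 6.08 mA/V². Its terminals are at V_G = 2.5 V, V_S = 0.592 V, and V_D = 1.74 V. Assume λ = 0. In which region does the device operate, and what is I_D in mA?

V_GS = V_G − V_S = 2.5 − 0.592 = 1.91 V; V_DS = V_D − V_S = 1.74 − 0.592 = 1.15 V.
V_ov = V_GS − V_t = 1.91 − 1.48 = 0.428 V.
Since V_DS = 1.15 V ≥ V_ov = 0.428 V, the device is in saturation.
I_D = ½ k_n V_ov² = 0.5 × 6.08 × 0.428² = 0.557 mA.

Saturation; I_D = 0.557 mA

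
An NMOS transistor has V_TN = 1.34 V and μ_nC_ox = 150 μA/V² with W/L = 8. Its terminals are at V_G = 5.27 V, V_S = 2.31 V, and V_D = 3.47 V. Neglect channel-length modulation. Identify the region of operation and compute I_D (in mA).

Triode; I_D = 1.45 mA

V_GS = V_G − V_S = 5.27 − 2.31 = 2.96 V; V_DS = V_D − V_S = 3.47 − 2.31 = 1.16 V.
k_n = μ_nC_ox · (W/L) = 1.2 mA/V².
V_ov = V_GS − V_TN = 2.96 − 1.34 = 1.62 V.
Since V_DS = 1.16 V < V_ov = 1.62 V, the device is in the triode region.
I_D = k_n [V_ov · V_DS − ½ V_DS²] = 1.2 × [1.62 × 1.16 − 0.5 × 1.16²] = 1.45 mA.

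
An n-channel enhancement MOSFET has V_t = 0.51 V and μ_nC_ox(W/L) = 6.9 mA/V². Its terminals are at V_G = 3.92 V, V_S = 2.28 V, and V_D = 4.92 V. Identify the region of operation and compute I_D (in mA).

V_GS = V_G − V_S = 3.92 − 2.28 = 1.64 V; V_DS = V_D − V_S = 4.92 − 2.28 = 2.64 V.
V_ov = V_GS − V_t = 1.64 − 0.51 = 1.13 V.
Since V_DS = 2.64 V ≥ V_ov = 1.13 V, the device is in saturation.
I_D = ½ k_n V_ov² = 0.5 × 6.9 × 1.13² = 4.41 mA.

Saturation; I_D = 4.41 mA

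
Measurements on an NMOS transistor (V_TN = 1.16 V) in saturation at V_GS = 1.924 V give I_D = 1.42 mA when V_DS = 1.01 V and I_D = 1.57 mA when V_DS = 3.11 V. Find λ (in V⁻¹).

λ = 0.0530 V⁻¹

With V_GS fixed, I_D ∝ (1 + λ V_DS) in saturation, so I_D2/I_D1 = (1 + λ V_DS2)/(1 + λ V_DS1).
1.57/1.42 = 1.106 = (1 + 3.11 λ)/(1 + 1.01 λ).
Solving: λ (I_D1 V_DS2 − I_D2 V_DS1) = I_D2 − I_D1, so λ = (1.57 − 1.42) / (1.42 × 3.11 − 1.57 × 1.01) = 0.15 / 2.83 = 0.053 V⁻¹.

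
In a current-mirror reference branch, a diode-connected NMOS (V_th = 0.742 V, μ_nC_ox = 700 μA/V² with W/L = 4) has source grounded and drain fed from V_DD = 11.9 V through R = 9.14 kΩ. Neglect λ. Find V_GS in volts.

With gate tied to drain, V_GS = V_DS ≥ V_GS − V_th, so the device is in saturation.
k_n = μ_nC_ox · (W/L) = 2.8 mA/V².
KCL at the drain: ½ k_n (V_GS − V_th)² = (V_DD − V_GS)/R.
Let x = V_GS − 0.742. Then 12.8 x² + x − 11.16 = 0, giving x = 0.896 V (positive root), so V_GS = 1.64 V.
I_D = (V_DD − V_GS)/R = (11.9 − 1.64) / 9.14 = 1.12 mA.

V_GS = 1.64 V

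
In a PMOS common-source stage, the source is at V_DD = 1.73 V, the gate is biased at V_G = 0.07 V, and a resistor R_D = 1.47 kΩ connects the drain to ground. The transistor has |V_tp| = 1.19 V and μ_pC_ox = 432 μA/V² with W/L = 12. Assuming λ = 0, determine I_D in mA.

V_SG = V_DD − V_G = 1.73 − 0.07 = 1.66 V, so V_ov = 1.66 − 1.19 = 0.47 V.
k_p = μ_pC_ox · (W/L) = 5.184 mA/V².
Assume saturation: I_D = ½ k_p V_ov² = 0.5 × 5.184 × 0.47² = 0.573 mA, giving V_SD = V_DD − I_D R_D = 1.73 − 0.573 × 1.47 = 0.888 V.
V_SD = 0.888 V ≥ V_ov = 0.47 V, confirming saturation.

I_D = 0.573 mA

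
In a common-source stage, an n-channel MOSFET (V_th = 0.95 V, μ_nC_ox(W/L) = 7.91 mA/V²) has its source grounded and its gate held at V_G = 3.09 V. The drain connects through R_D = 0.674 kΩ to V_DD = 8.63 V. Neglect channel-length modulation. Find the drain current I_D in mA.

I_D = 11.5 mA

V_GS = V_G = 3.09 V, so V_ov = 3.09 − 0.95 = 2.14 V.
Assume saturation: I_D = ½ k_n V_ov² = 0.5 × 7.91 × 2.14² = 18.1 mA, giving V_DS = V_DD − I_D R_D = 8.63 − 18.1 × 0.674 = -3.58 V.
But -3.58 V < V_ov = 2.14 V, so the device is actually in triode.
In triode I_D = k_n[V_ov V_DS − ½ V_DS²] and I_D = (V_DD − V_DS)/R_D. Equating: 2.67 V_DS² − 12.41 V_DS + 8.63 = 0, giving V_DS = 0.851 V (the root below V_ov).
I_D = (8.63 − 0.851) / 0.674 = 11.5 mA.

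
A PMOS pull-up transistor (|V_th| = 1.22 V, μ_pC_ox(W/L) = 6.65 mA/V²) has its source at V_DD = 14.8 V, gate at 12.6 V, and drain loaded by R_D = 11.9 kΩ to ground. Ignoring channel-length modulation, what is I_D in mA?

I_D = 1.23 mA

V_SG = V_DD − V_G = 14.8 − 12.6 = 2.2 V, so V_ov = 2.2 − 1.22 = 0.98 V.
Assume saturation: I_D = ½ k_p V_ov² = 0.5 × 6.65 × 0.98² = 3.19 mA, giving V_SD = V_DD − I_D R_D = 14.8 − 3.19 × 11.9 = -23.2 V.
But -23.2 V < V_ov = 0.98 V, so the device is actually in triode.
In triode I_D = k_p[V_ov V_SD − ½ V_SD²] and I_D = (V_DD − V_SD)/R_D. Equating: 39.6 V_SD² − 78.55 V_SD + 14.8 = 0, giving V_SD = 0.211 V (the root below V_ov).
I_D = (14.8 − 0.211) / 11.9 = 1.23 mA.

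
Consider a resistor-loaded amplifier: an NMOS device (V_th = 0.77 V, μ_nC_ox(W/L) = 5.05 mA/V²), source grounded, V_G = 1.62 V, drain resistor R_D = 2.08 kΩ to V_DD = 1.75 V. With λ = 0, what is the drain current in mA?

V_GS = V_G = 1.62 V, so V_ov = 1.62 − 0.77 = 0.85 V.
Assume saturation: I_D = ½ k_n V_ov² = 0.5 × 5.05 × 0.85² = 1.82 mA, giving V_DS = V_DD − I_D R_D = 1.75 − 1.82 × 2.08 = -2.04 V.
But -2.04 V < V_ov = 0.85 V, so the device is actually in triode.
In triode I_D = k_n[V_ov V_DS − ½ V_DS²] and I_D = (V_DD − V_DS)/R_D. Equating: 5.25 V_DS² − 9.928 V_DS + 1.75 = 0, giving V_DS = 0.197 V (the root below V_ov).
I_D = (1.75 − 0.197) / 2.08 = 0.747 mA.

I_D = 0.747 mA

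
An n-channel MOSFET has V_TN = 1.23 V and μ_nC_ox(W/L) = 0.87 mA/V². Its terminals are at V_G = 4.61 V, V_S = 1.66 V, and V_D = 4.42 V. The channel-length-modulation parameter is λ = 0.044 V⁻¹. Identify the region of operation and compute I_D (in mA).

V_GS = V_G − V_S = 4.61 − 1.66 = 2.95 V; V_DS = V_D − V_S = 4.42 − 1.66 = 2.76 V.
V_ov = V_GS − V_TN = 2.95 − 1.23 = 1.72 V.
Since V_DS = 2.76 V ≥ V_ov = 1.72 V, the device is in saturation.
I_D = ½ k_n V_ov² (1 + λ V_DS) = 0.5 × 0.87 × 1.72² × (1 + 0.044 × 2.76) = 1.44 mA.

Saturation; I_D = 1.44 mA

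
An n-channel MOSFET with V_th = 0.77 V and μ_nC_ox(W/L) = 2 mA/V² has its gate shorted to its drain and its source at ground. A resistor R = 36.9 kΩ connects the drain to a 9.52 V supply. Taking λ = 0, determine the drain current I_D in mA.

I_D = 0.224 mA

With gate tied to drain, V_GS = V_DS ≥ V_GS − V_th, so the device is in saturation.
KCL at the drain: ½ k_n (V_GS − V_th)² = (V_DD − V_GS)/R.
Let x = V_GS − 0.77. Then 36.9 x² + x − 8.75 = 0, giving x = 0.474 V (positive root), so V_GS = 1.24 V.
I_D = (V_DD − V_GS)/R = (9.52 − 1.24) / 36.9 = 0.224 mA.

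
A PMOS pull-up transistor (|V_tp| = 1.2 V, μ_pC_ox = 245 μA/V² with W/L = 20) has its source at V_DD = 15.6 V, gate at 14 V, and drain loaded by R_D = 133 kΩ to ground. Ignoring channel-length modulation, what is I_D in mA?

I_D = 0.117 mA

V_SG = V_DD − V_G = 15.6 − 14 = 1.6 V, so V_ov = 1.6 − 1.2 = 0.4 V.
k_p = μ_pC_ox · (W/L) = 4.9 mA/V².
Assume saturation: I_D = ½ k_p V_ov² = 0.5 × 4.9 × 0.4² = 0.392 mA, giving V_SD = V_DD − I_D R_D = 15.6 − 0.392 × 133 = -36.5 V.
But -36.5 V < V_ov = 0.4 V, so the device is actually in triode.
In triode I_D = k_p[V_ov V_SD − ½ V_SD²] and I_D = (V_DD − V_SD)/R_D. Equating: 326 V_SD² − 261.7 V_SD + 15.6 = 0, giving V_SD = 0.0649 V (the root below V_ov).
I_D = (15.6 − 0.0649) / 133 = 0.117 mA.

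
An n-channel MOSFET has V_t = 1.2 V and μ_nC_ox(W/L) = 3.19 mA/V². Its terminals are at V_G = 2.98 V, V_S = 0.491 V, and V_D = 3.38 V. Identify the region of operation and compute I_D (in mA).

Saturation; I_D = 2.65 mA

V_GS = V_G − V_S = 2.98 − 0.491 = 2.49 V; V_DS = V_D − V_S = 3.38 − 0.491 = 2.89 V.
V_ov = V_GS − V_t = 2.49 − 1.2 = 1.29 V.
Since V_DS = 2.89 V ≥ V_ov = 1.29 V, the device is in saturation.
I_D = ½ k_n V_ov² = 0.5 × 3.19 × 1.29² = 2.65 mA.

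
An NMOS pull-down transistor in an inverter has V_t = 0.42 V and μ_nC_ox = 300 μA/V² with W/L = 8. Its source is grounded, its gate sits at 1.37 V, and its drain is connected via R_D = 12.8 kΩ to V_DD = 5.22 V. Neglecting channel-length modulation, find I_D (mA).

I_D = 0.393 mA

V_GS = V_G = 1.37 V, so V_ov = 1.37 − 0.42 = 0.95 V.
k_n = μ_nC_ox · (W/L) = 2.4 mA/V².
Assume saturation: I_D = ½ k_n V_ov² = 0.5 × 2.4 × 0.95² = 1.08 mA, giving V_DS = V_DD − I_D R_D = 5.22 − 1.08 × 12.8 = -8.64 V.
But -8.64 V < V_ov = 0.95 V, so the device is actually in triode.
In triode I_D = k_n[V_ov V_DS − ½ V_DS²] and I_D = (V_DD − V_DS)/R_D. Equating: 15.4 V_DS² − 30.18 V_DS + 5.22 = 0, giving V_DS = 0.192 V (the root below V_ov).
I_D = (5.22 − 0.192) / 12.8 = 0.393 mA.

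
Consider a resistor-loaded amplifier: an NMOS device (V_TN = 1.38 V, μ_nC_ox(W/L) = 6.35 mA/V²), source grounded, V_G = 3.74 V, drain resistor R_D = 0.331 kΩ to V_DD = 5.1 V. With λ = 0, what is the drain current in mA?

V_GS = V_G = 3.74 V, so V_ov = 3.74 − 1.38 = 2.36 V.
Assume saturation: I_D = ½ k_n V_ov² = 0.5 × 6.35 × 2.36² = 17.7 mA, giving V_DS = V_DD − I_D R_D = 5.1 − 17.7 × 0.331 = -0.753 V.
But -0.753 V < V_ov = 2.36 V, so the device is actually in triode.
In triode I_D = k_n[V_ov V_DS − ½ V_DS²] and I_D = (V_DD − V_DS)/R_D. Equating: 1.05 V_DS² − 5.96 V_DS + 5.1 = 0, giving V_DS = 1.05 V (the root below V_ov).
I_D = (5.1 − 1.05) / 0.331 = 12.2 mA.

I_D = 12.2 mA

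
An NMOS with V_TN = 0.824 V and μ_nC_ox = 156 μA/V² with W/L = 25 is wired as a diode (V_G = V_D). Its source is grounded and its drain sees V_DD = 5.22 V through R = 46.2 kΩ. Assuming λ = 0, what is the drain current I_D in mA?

I_D = 0.0905 mA

With gate tied to drain, V_GS = V_DS ≥ V_GS − V_TN, so the device is in saturation.
k_n = μ_nC_ox · (W/L) = 3.9 mA/V².
KCL at the drain: ½ k_n (V_GS − V_TN)² = (V_DD − V_GS)/R.
Let x = V_GS − 0.824. Then 90.1 x² + x − 4.396 = 0, giving x = 0.215 V (positive root), so V_GS = 1.04 V.
I_D = (V_DD − V_GS)/R = (5.22 − 1.04) / 46.2 = 0.0905 mA.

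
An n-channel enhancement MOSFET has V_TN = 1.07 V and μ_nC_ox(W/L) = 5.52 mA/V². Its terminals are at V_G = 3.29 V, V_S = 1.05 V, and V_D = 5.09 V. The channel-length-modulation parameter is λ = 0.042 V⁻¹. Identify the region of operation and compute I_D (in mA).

V_GS = V_G − V_S = 3.29 − 1.05 = 2.24 V; V_DS = V_D − V_S = 5.09 − 1.05 = 4.04 V.
V_ov = V_GS − V_TN = 2.24 − 1.07 = 1.17 V.
Since V_DS = 4.04 V ≥ V_ov = 1.17 V, the device is in saturation.
I_D = ½ k_n V_ov² (1 + λ V_DS) = 0.5 × 5.52 × 1.17² × (1 + 0.042 × 4.04) = 4.42 mA.

Saturation; I_D = 4.42 mA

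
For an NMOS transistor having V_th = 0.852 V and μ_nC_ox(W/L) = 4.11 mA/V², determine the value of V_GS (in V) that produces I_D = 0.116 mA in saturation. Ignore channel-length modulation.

In saturation I_D = ½ k_n (V_GS − V_th)², so V_GS − V_th = √(2 I_D / k_n) = √(2 × 0.116 / 4.11) = 0.238 V.
V_GS = 0.852 + 0.238 = 1.09 V.

V_GS = 1.09 V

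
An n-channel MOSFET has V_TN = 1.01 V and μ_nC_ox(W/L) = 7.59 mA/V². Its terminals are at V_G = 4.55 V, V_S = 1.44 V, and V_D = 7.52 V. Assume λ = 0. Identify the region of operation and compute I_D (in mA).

V_GS = V_G − V_S = 4.55 − 1.44 = 3.11 V; V_DS = V_D − V_S = 7.52 − 1.44 = 6.08 V.
V_ov = V_GS − V_TN = 3.11 − 1.01 = 2.1 V.
Since V_DS = 6.08 V ≥ V_ov = 2.1 V, the device is in saturation.
I_D = ½ k_n V_ov² = 0.5 × 7.59 × 2.1² = 16.7 mA.

Saturation; I_D = 16.7 mA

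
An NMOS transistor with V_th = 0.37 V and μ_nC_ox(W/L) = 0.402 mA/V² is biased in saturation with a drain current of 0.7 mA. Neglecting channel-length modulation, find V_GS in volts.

V_GS = 2.24 V

In saturation I_D = ½ k_n (V_GS − V_th)², so V_GS − V_th = √(2 I_D / k_n) = √(2 × 0.7 / 0.402) = 1.87 V.
V_GS = 0.37 + 1.87 = 2.24 V.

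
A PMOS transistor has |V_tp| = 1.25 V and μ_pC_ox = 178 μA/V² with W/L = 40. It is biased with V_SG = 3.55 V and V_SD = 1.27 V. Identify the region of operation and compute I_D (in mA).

Triode; I_D = 15.1 mA

k_p = μ_pC_ox · (W/L) = 7.12 mA/V².
V_ov = V_SG − |V_tp| = 3.55 − 1.25 = 2.3 V.
Since V_SD = 1.27 V < V_ov = 2.3 V, the device is in the triode region.
I_D = k_p [V_ov · V_SD − ½ V_SD²] = 7.12 × [2.3 × 1.27 − 0.5 × 1.27²] = 15.1 mA.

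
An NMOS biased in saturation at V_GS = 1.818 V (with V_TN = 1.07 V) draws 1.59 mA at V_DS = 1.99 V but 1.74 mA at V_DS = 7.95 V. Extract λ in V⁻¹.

With V_GS fixed, I_D ∝ (1 + λ V_DS) in saturation, so I_D2/I_D1 = (1 + λ V_DS2)/(1 + λ V_DS1).
1.74/1.59 = 1.094 = (1 + 7.95 λ)/(1 + 1.99 λ).
Solving: λ (I_D1 V_DS2 − I_D2 V_DS1) = I_D2 − I_D1, so λ = (1.74 − 1.59) / (1.59 × 7.95 − 1.74 × 1.99) = 0.15 / 9.18 = 0.0163 V⁻¹.

λ = 0.0163 V⁻¹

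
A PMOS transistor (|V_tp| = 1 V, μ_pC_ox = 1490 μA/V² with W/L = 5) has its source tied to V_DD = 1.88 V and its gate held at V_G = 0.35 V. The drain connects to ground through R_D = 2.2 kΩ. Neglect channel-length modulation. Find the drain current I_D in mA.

V_SG = V_DD − V_G = 1.88 − 0.35 = 1.53 V, so V_ov = 1.53 − 1 = 0.53 V.
k_p = μ_pC_ox · (W/L) = 7.45 mA/V².
Assume saturation: I_D = ½ k_p V_ov² = 0.5 × 7.45 × 0.53² = 1.05 mA, giving V_SD = V_DD − I_D R_D = 1.88 − 1.05 × 2.2 = -0.422 V.
But -0.422 V < V_ov = 0.53 V, so the device is actually in triode.
In triode I_D = k_p[V_ov V_SD − ½ V_SD²] and I_D = (V_DD − V_SD)/R_D. Equating: 8.2 V_SD² − 9.687 V_SD + 1.88 = 0, giving V_SD = 0.245 V (the root below V_ov).
I_D = (1.88 − 0.245) / 2.2 = 0.743 mA.

I_D = 0.743 mA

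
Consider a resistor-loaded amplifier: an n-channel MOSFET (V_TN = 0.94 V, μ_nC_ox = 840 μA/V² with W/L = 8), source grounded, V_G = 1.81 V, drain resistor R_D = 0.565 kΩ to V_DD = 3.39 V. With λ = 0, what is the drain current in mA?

V_GS = V_G = 1.81 V, so V_ov = 1.81 − 0.94 = 0.87 V.
k_n = μ_nC_ox · (W/L) = 6.72 mA/V².
Assume saturation: I_D = ½ k_n V_ov² = 0.5 × 6.72 × 0.87² = 2.54 mA, giving V_DS = V_DD − I_D R_D = 3.39 − 2.54 × 0.565 = 1.95 V.
V_DS = 1.95 V ≥ V_ov = 0.87 V, confirming saturation.

I_D = 2.54 mA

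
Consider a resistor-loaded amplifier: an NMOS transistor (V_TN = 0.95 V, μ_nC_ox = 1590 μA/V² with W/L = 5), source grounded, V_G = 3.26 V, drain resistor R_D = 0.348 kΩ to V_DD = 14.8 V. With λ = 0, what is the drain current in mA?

V_GS = V_G = 3.26 V, so V_ov = 3.26 − 0.95 = 2.31 V.
k_n = μ_nC_ox · (W/L) = 7.95 mA/V².
Assume saturation: I_D = ½ k_n V_ov² = 0.5 × 7.95 × 2.31² = 21.2 mA, giving V_DS = V_DD − I_D R_D = 14.8 − 21.2 × 0.348 = 7.42 V.
V_DS = 7.42 V ≥ V_ov = 2.31 V, confirming saturation.

I_D = 21.2 mA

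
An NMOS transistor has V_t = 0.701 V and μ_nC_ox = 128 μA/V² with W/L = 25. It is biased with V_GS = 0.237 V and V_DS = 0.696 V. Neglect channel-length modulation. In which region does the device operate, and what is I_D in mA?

Cutoff; I_D = 0 mA

V_GS = 0.237 V < V_t = 0.701 V, so the transistor is in cutoff.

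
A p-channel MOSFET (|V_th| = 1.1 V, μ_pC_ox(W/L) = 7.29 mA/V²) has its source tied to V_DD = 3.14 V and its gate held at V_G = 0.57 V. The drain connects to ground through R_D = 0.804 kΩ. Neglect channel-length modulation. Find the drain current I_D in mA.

V_SG = V_DD − V_G = 3.14 − 0.57 = 2.57 V, so V_ov = 2.57 − 1.1 = 1.47 V.
Assume saturation: I_D = ½ k_p V_ov² = 0.5 × 7.29 × 1.47² = 7.88 mA, giving V_SD = V_DD − I_D R_D = 3.14 − 7.88 × 0.804 = -3.19 V.
But -3.19 V < V_ov = 1.47 V, so the device is actually in triode.
In triode I_D = k_p[V_ov V_SD − ½ V_SD²] and I_D = (V_DD − V_SD)/R_D. Equating: 2.93 V_SD² − 9.616 V_SD + 3.14 = 0, giving V_SD = 0.368 V (the root below V_ov).
I_D = (3.14 − 0.368) / 0.804 = 3.45 mA.

I_D = 3.45 mA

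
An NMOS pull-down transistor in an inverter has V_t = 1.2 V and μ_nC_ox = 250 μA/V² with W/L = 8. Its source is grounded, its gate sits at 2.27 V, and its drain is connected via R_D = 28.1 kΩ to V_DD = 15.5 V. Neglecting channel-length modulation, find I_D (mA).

I_D = 0.541 mA

V_GS = V_G = 2.27 V, so V_ov = 2.27 − 1.2 = 1.07 V.
k_n = μ_nC_ox · (W/L) = 2 mA/V².
Assume saturation: I_D = ½ k_n V_ov² = 0.5 × 2 × 1.07² = 1.14 mA, giving V_DS = V_DD − I_D R_D = 15.5 − 1.14 × 28.1 = -16.7 V.
But -16.7 V < V_ov = 1.07 V, so the device is actually in triode.
In triode I_D = k_n[V_ov V_DS − ½ V_DS²] and I_D = (V_DD − V_DS)/R_D. Equating: 28.1 V_DS² − 61.13 V_DS + 15.5 = 0, giving V_DS = 0.293 V (the root below V_ov).
I_D = (15.5 − 0.293) / 28.1 = 0.541 mA.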